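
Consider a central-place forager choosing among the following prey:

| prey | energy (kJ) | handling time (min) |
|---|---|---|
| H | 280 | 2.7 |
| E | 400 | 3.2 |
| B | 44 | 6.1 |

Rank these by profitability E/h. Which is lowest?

B

In descending order of E/h:
E: 400/3.2 = 125 kJ/min
H: 280/2.7 = 104 kJ/min
B: 44/6.1 = 7.21 kJ/min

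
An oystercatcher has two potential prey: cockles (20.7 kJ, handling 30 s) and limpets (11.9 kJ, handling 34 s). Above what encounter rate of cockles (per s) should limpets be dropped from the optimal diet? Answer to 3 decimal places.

At the threshold, the rate on cockles alone equals the profitability of limpets: λ·20.7/(1 + λ·30) = 11.9/34 = 0.35.
Rearranging, λ(20.7 − 0.35×30) = 0.35, so λ = 0.35/10.2 = 0.03431 per s.

0.034 per s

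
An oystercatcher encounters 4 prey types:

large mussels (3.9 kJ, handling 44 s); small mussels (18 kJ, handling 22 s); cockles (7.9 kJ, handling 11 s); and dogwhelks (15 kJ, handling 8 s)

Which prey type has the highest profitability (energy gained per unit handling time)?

dogwhelks

Profitability E/h (kJ/s): large mussels = 3.9/44 = 0.0886, small mussels = 18/22 = 0.818, cockles = 7.9/11 = 0.718, dogwhelks = 15/8 = 1.88.
Ranked: dogwhelks > small mussels > cockles > large mussels.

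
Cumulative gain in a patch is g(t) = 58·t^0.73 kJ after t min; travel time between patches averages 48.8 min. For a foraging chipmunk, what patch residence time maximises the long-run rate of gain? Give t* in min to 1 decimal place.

131.9 min

By the marginal value theorem, leave when the instantaneous gain rate g'(t) equals the habitat-wide average g(t)/(T + t).
g'(t) = 0.73·58·t^-0.27. Setting 0.73·58·t^-0.27 = 58·t^0.73/(48.8+t) gives 0.73(48.8+t) = t, so 0.27·t = 0.73×48.8.
t* = 0.73×48.8/0.27 = 131.9 min.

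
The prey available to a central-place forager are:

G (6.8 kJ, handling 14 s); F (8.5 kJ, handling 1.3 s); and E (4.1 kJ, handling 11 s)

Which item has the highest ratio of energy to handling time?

F

In descending order of E/h:
F: 8.5/1.3 = 6.54 kJ/s
G: 6.8/14 = 0.486 kJ/s
E: 4.1/11 = 0.373 kJ/s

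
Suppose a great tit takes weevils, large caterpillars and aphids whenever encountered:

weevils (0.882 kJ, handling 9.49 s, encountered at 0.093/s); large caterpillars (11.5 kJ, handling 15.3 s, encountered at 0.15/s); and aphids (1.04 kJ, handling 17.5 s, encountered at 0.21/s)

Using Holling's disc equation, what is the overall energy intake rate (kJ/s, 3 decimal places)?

0.258 kJ/s

R = (0.093×0.882 + 0.15×11.5 + 0.21×1.04) / (1 + 0.093×9.49 + 0.15×15.3 + 0.21×17.5) = 2.025/7.853 = 0.2579 kJ/s.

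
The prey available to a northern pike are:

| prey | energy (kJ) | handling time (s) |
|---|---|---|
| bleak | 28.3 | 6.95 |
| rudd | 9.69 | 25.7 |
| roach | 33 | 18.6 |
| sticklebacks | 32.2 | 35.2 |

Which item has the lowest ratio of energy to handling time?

rudd

Profitability E/h (kJ/s): bleak = 28.3/6.95 = 4.07, rudd = 9.69/25.7 = 0.377, roach = 33/18.6 = 1.77, sticklebacks = 32.2/35.2 = 0.915.
Ranked: bleak > roach > sticklebacks > rudd.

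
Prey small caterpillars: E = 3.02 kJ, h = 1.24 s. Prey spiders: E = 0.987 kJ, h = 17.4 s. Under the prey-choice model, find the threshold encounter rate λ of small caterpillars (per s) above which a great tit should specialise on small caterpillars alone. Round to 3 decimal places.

0.019 per s

Drop spiders once their profitability E₂/h₂ falls below the rate achievable on small caterpillars alone: E₂/h₂ = λE₁/(1 + λh₁).
Solve for λ: λE₁h₂ = E₂(1 + λh₁) → λ(E₁h₂ − E₂h₁) = E₂ → λ = E₂/(E₁h₂ − E₂h₁).
λ = 0.987/(3.02×17.4 − 0.987×1.24) = 0.987/51.32 = 0.01923 per s.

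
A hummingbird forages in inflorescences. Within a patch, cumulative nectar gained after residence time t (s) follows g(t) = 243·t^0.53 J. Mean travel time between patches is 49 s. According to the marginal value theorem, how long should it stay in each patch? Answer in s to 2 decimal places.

Optimal t* satisfies g'(t*) = g(t*)/(T + t*).
g'(t) = 0.53·243·t^-0.47. Setting 0.53·243·t^-0.47 = 243·t^0.53/(49+t) gives 0.53(49+t) = t, so 0.47·t = 0.53×49.
t* = 0.53×49/0.47 = 55.26 s.

55.26 s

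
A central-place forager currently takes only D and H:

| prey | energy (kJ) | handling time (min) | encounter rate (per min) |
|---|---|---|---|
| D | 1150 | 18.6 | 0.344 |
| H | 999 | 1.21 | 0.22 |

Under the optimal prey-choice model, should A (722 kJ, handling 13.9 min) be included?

Intake rate on the current diet: R = (0.344×1150 + 0.22×999) / (1 + 0.344×18.6 + 0.22×1.21) = 615.4/7.665 = 80.29 kJ/min.
A: E/h = 722/13.9 = 51.94 kJ/min.
51.94 < 80.29, so adding A would lower the average — exclude it.

No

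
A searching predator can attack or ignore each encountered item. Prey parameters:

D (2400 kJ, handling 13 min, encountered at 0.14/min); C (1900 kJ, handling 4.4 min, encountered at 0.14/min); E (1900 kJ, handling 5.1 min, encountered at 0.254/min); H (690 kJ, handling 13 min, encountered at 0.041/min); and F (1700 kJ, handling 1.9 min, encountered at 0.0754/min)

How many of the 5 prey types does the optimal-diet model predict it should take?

3

Rank by E/h (kJ/min): F 895, C 432, E 373, D 185, H 53.1. Include each in turn until the next type's E/h falls below the running intake rate.
Rate on top 1: 112.1. C: 432 > 112.1 → include.
Rate on top 2: 224.1. E: 373 > 224.1 → include.
Rate on top 3: 287. D: 185 < 287 → exclude; stop.
Optimal diet: F, C, E — 3 of 5 types.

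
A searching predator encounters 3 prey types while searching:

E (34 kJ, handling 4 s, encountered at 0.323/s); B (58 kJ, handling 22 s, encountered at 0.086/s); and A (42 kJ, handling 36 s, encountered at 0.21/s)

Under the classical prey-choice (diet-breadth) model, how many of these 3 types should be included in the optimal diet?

E/h in descending order: E 8.5, B 2.64, A 1.17 kJ/s. The optimal diet is the largest prefix of this list for which every included type satisfies E_i/h_i > R on the types above it.
Rate on top 1: 4.791. B: 2.64 < 4.791 → exclude; stop.
Optimal diet: E — 1 of 3 types.

1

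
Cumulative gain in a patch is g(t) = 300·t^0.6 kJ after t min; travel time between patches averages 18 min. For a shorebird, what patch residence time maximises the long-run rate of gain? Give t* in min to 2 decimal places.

27.00 min

Optimal t* satisfies g'(t*) = g(t*)/(T + t*).
g'(t) = 0.6·300·t^-0.4. Setting 0.6·300·t^-0.4 = 300·t^0.6/(18+t) gives 0.6(18+t) = t, so 0.40·t = 0.6×18.
t* = 0.6×18/0.40 = 27 min.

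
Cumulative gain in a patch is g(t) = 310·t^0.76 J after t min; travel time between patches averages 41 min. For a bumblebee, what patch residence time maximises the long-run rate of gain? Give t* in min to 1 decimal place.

By the marginal value theorem, leave when the instantaneous gain rate g'(t) equals the habitat-wide average g(t)/(T + t).
g'(t) = 0.76·310·t^-0.24. Setting 0.76·310·t^-0.24 = 310·t^0.76/(41+t) gives 0.76(41+t) = t, so 0.24·t = 0.76×41.
t* = 0.76×41/0.24 = 129.8 min.

129.8 min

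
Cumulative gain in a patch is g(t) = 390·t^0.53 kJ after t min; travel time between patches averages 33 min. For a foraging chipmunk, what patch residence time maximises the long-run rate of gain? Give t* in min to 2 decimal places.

37.21 min

Maximise g(t)/(T+t): set derivative to zero → g'(t)(T+t) = g(t).
g'(t) = 0.53·390·t^-0.47. Setting 0.53·390·t^-0.47 = 390·t^0.53/(33+t) gives 0.53(33+t) = t, so 0.47·t = 0.53×33.
t* = 0.53×33/0.47 = 37.21 min.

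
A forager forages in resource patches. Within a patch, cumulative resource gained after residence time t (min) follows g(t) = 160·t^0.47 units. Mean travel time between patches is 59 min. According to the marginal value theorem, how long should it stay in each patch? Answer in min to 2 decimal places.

Optimal t* satisfies g'(t*) = g(t*)/(T + t*).
g'(t) = 0.47·160·t^-0.53. Setting 0.47·160·t^-0.53 = 160·t^0.47/(59+t) gives 0.47(59+t) = t, so 0.53·t = 0.47×59.
t* = 0.47×59/0.53 = 52.32 min.

52.32 min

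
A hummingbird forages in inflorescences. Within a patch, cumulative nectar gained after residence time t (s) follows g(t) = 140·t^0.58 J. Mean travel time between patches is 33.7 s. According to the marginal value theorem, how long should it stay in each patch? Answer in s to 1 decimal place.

46.5 s

Maximise g(t)/(T+t): set derivative to zero → g'(t)(T+t) = g(t).
g'(t) = 0.58·140·t^-0.42. Setting 0.58·140·t^-0.42 = 140·t^0.58/(33.7+t) gives 0.58(33.7+t) = t, so 0.42·t = 0.58×33.7.
t* = 0.58×33.7/0.42 = 46.54 s.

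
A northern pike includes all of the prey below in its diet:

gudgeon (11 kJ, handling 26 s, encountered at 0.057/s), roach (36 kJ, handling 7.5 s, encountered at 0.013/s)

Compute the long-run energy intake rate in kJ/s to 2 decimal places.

0.42 kJ/s

R = Σλ_iE_i / (1 + Σλ_ih_i)
Numerator: 0.057×11 + 0.013×36 = 1.095
Denominator: 1 + 0.057×26 + 0.013×7.5 = 2.579
R = 1.095/2.579 = 0.4245 kJ/s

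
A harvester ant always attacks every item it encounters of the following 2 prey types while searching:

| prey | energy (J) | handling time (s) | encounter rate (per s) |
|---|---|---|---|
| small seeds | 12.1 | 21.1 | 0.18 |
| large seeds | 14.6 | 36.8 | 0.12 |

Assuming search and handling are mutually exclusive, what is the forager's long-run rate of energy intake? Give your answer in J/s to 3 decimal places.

R = Σλ_iE_i / (1 + Σλ_ih_i)
Numerator: 0.18×12.1 + 0.12×14.6 = 3.93
Denominator: 1 + 0.18×21.1 + 0.12×36.8 = 9.214
R = 3.93/9.214 = 0.4265 J/s

0.427 J/s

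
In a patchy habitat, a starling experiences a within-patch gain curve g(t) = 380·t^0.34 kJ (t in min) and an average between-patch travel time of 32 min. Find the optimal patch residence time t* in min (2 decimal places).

By the marginal value theorem, leave when the instantaneous gain rate g'(t) equals the habitat-wide average g(t)/(T + t).
g'(t) = 0.34·380·t^-0.66. Setting 0.34·380·t^-0.66 = 380·t^0.34/(32+t) gives 0.34(32+t) = t, so 0.66·t = 0.34×32.
t* = 0.34×32/0.66 = 16.48 min.

16.48 min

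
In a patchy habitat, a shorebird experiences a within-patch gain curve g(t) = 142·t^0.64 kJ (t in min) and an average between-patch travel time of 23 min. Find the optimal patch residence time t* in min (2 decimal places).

40.89 min

Optimal t* satisfies g'(t*) = g(t*)/(T + t*).
g'(t) = 0.64·142·t^-0.36. Setting 0.64·142·t^-0.36 = 142·t^0.64/(23+t) gives 0.64(23+t) = t, so 0.36·t = 0.64×23.
t* = 0.64×23/0.36 = 40.89 min.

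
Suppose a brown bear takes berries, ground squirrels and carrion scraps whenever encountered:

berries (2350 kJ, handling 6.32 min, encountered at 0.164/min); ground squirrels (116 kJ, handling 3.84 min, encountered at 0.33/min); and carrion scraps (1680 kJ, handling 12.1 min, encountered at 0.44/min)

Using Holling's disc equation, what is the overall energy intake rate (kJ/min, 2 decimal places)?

Energy encountered per unit search time: 0.164×2350 + 0.33×116 + 0.44×1680 = 1163 kJ/min.
Handling time per unit search time: 0.164×6.32 + 0.33×3.84 + 0.44×12.1 = 7.628.
Rate = 1163/(1 + 7.628) = 134.8 kJ/min.

134.78 kJ/min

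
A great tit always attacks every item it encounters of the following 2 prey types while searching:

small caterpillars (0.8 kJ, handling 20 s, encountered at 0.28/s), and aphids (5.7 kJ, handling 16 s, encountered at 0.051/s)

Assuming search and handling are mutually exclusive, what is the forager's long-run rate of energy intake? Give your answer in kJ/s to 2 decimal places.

R = (0.28×0.8 + 0.051×5.7) / (1 + 0.28×20 + 0.051×16) = 0.5147/7.416 = 0.0694 kJ/s.

0.07 kJ/s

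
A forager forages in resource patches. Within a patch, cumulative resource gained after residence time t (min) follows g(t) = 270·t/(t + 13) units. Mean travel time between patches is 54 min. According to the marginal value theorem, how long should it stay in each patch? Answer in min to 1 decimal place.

26.5 min

Maximise g(t)/(T+t): set derivative to zero → g'(t)(T+t) = g(t).
g'(t) = 270·13/(t + 13)². Setting 270·13/(t+13)² = 270t/[(t+13)(54+t)] gives 13(54+t) = t(t+13), so t² = 13×54 = 702.
t* = √702 = 26.5 min.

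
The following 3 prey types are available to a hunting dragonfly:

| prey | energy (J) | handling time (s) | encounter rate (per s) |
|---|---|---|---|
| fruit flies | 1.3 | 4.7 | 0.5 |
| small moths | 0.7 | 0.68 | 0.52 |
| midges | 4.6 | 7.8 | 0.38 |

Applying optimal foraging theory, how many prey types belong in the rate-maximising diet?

2

Rank by E/h (J/s): small moths 1.03, midges 0.59, fruit flies 0.277. Include each in turn until the next type's E/h falls below the running intake rate.
Rate on top 1: 0.2689. midges: 0.59 > 0.2689 → include.
Rate on top 2: 0.4892. fruit flies: 0.277 < 0.4892 → exclude; stop.
Optimal diet: small moths, midges — 2 of 3 types.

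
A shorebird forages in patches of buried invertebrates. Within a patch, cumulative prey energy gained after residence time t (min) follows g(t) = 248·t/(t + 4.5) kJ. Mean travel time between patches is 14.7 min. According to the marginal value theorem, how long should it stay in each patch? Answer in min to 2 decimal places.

Optimal t* satisfies g'(t*) = g(t*)/(T + t*).
g'(t) = 248·4.5/(t + 4.5)². Setting 248·4.5/(t+4.5)² = 248t/[(t+4.5)(14.7+t)] gives 4.5(14.7+t) = t(t+4.5), so t² = 4.5×14.7 = 66.15.
t* = √66.15 = 8.133 min.

8.13 min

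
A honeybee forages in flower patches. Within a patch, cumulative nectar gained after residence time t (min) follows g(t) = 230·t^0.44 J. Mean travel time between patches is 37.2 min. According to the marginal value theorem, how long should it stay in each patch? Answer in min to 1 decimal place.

Maximise g(t)/(T+t): set derivative to zero → g'(t)(T+t) = g(t).
g'(t) = 0.44·230·t^-0.56. Setting 0.44·230·t^-0.56 = 230·t^0.44/(37.2+t) gives 0.44(37.2+t) = t, so 0.56·t = 0.44×37.2.
t* = 0.44×37.2/0.56 = 29.23 min.

29.2 min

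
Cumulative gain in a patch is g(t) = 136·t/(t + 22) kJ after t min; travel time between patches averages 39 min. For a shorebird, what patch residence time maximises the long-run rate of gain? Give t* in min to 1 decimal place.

Optimal t* satisfies g'(t*) = g(t*)/(T + t*).
g'(t) = 136·22/(t + 22)². Setting 136·22/(t+22)² = 136t/[(t+22)(39+t)] gives 22(39+t) = t(t+22), so t² = 22×39 = 858.
t* = √858 = 29.29 min.

29.3 min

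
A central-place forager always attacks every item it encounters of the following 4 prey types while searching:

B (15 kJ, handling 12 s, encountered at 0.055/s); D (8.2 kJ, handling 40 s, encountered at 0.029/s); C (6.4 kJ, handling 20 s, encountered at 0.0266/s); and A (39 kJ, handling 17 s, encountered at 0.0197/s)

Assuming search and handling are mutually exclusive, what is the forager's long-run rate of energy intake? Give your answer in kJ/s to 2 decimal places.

0.54 kJ/s

R = (0.055×15 + 0.029×8.2 + 0.0266×6.4 + 0.0197×39) / (1 + 0.055×12 + 0.029×40 + 0.0266×20 + 0.0197×17) = 2.001/3.687 = 0.5428 kJ/s.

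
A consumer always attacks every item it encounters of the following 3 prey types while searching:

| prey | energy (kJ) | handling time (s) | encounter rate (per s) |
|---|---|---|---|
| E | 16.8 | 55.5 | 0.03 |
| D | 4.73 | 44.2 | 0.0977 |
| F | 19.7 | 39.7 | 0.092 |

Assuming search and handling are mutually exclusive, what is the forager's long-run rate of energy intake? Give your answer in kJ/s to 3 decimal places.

0.261 kJ/s

Energy encountered per unit search time: 0.03×16.8 + 0.0977×4.73 + 0.092×19.7 = 2.779 kJ/s.
Handling time per unit search time: 0.03×55.5 + 0.0977×44.2 + 0.092×39.7 = 9.636.
Rate = 2.779/(1 + 9.636) = 0.2612 kJ/s.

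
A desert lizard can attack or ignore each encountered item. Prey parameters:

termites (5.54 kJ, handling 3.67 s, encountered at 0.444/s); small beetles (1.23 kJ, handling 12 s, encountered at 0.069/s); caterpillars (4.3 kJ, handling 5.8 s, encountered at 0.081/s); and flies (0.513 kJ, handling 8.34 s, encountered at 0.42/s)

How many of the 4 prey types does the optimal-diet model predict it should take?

Profitabilities (E/h, kJ/s): termites 1.51, caterpillars 0.741, small beetles 0.102, flies 0.0615. Add prey in this order while the next type's profitability exceeds the intake rate on those already taken.
Rate on top 1: 0.9355. caterpillars: 0.741 < 0.9355 → exclude; stop.
Optimal diet: termites — 1 of 4 types.

1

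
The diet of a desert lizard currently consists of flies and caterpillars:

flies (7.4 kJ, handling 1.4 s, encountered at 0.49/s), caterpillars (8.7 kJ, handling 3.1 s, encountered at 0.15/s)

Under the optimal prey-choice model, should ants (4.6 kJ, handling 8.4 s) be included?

On flies and caterpillars alone, R = ΣλE/(1+Σλh) = 4.931/2.151 = 2.292 kJ/s.
ants: E/h = 4.6/8.4 = 0.5476 kJ/s.
Since 0.5476 < R, time spent handling ants is better spent searching.

No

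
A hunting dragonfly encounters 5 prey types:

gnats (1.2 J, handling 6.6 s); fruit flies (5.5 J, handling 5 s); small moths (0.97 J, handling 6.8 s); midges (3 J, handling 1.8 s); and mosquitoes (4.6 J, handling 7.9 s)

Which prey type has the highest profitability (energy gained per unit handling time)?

midges

Profitability E/h (J/s): gnats = 1.2/6.6 = 0.182, fruit flies = 5.5/5 = 1.1, small moths = 0.97/6.8 = 0.143, midges = 3/1.8 = 1.67, mosquitoes = 4.6/7.9 = 0.582.
Ranked: midges > fruit flies > mosquitoes > gnats > small moths.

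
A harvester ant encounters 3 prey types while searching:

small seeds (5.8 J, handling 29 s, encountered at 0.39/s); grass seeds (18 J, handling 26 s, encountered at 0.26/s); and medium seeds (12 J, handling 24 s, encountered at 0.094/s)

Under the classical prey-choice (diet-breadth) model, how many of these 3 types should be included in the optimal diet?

1

Profitabilities (E/h, J/s): grass seeds 0.692, medium seeds 0.5, small seeds 0.2. Add prey in this order while the next type's profitability exceeds the intake rate on those already taken.
Rate on top 1: 0.6031. medium seeds: 0.5 < 0.6031 → exclude; stop.
Optimal diet: grass seeds — 1 of 3 types.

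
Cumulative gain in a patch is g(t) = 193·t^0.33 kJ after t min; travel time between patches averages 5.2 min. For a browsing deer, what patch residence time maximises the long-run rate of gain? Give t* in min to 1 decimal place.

2.6 min

Maximise g(t)/(T+t): set derivative to zero → g'(t)(T+t) = g(t).
g'(t) = 0.33·193·t^-0.67. Setting 0.33·193·t^-0.67 = 193·t^0.33/(5.2+t) gives 0.33(5.2+t) = t, so 0.67·t = 0.33×5.2.
t* = 0.33×5.2/0.67 = 2.561 min.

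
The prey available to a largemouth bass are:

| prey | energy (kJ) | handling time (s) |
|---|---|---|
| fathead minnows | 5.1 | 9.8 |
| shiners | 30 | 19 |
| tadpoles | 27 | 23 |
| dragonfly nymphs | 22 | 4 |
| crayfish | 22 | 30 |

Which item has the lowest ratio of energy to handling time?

fathead minnows

Profitability E/h (kJ/s): fathead minnows = 5.1/9.8 = 0.52, shiners = 30/19 = 1.58, tadpoles = 27/23 = 1.17, dragonfly nymphs = 22/4 = 5.5, crayfish = 22/30 = 0.733.
Ranked: dragonfly nymphs > shiners > tadpoles > crayfish > fathead minnows.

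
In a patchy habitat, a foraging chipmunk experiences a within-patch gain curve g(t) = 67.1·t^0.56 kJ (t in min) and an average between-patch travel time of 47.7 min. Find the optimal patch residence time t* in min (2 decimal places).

Maximise g(t)/(T+t): set derivative to zero → g'(t)(T+t) = g(t).
g'(t) = 0.56·67.1·t^-0.44. Setting 0.56·67.1·t^-0.44 = 67.1·t^0.56/(47.7+t) gives 0.56(47.7+t) = t, so 0.44·t = 0.56×47.7.
t* = 0.56×47.7/0.44 = 60.71 min.

60.71 min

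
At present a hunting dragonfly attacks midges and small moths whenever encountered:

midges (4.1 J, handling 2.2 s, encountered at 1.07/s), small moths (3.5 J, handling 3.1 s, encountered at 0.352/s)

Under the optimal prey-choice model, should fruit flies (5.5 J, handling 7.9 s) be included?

Current rate: (1.07×4.1 + 0.352×3.5)/(1 + 1.07×2.2 + 0.352×3.1) = 1.264 J/s.
fruit flies: E/h = 5.5/7.9 = 0.6962 J/s.
0.6962 < 1.264, so adding fruit flies would lower the average — exclude it.

No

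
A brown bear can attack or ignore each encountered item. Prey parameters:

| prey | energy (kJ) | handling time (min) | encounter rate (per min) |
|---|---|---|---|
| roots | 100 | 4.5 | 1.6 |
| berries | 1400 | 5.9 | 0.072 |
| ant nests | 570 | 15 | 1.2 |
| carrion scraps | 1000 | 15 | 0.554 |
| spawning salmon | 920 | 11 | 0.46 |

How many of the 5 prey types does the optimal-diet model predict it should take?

2

Profitabilities (E/h, kJ/min): berries 237, spawning salmon 83.6, carrion scraps 66.7, ant nests 38, roots 22.2. Add prey in this order while the next type's profitability exceeds the intake rate on those already taken.
Rate on top 1: 70.75. spawning salmon: 83.6 > 70.75 → include.
Rate on top 2: 80.8. carrion scraps: 66.7 < 80.8 → exclude; stop.
Optimal diet: berries, spawning salmon — 2 of 5 types.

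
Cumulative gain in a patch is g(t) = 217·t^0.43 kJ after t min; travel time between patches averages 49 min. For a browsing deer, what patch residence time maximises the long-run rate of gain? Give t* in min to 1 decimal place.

Optimal t* satisfies g'(t*) = g(t*)/(T + t*).
g'(t) = 0.43·217·t^-0.57. Setting 0.43·217·t^-0.57 = 217·t^0.43/(49+t) gives 0.43(49+t) = t, so 0.57·t = 0.43×49.
t* = 0.43×49/0.57 = 36.96 min.

37.0 min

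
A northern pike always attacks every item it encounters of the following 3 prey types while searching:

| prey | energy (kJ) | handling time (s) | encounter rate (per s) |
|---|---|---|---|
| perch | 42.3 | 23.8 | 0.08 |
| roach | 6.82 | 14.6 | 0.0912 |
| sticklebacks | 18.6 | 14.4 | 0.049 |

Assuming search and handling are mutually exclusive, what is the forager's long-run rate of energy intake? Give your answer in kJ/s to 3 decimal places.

R = (0.08×42.3 + 0.0912×6.82 + 0.049×18.6) / (1 + 0.08×23.8 + 0.0912×14.6 + 0.049×14.4) = 4.917/4.941 = 0.9952 kJ/s.

0.995 kJ/s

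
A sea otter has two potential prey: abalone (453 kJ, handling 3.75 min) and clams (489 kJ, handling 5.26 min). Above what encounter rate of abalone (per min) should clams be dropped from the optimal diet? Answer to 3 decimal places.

0.891 per min

Drop clams once their profitability E₂/h₂ falls below the rate achievable on abalone alone: E₂/h₂ = λE₁/(1 + λh₁).
Solve for λ: λE₁h₂ = E₂(1 + λh₁) → λ(E₁h₂ − E₂h₁) = E₂ → λ = E₂/(E₁h₂ − E₂h₁).
λ = 489/(453×5.26 − 489×3.75) = 489/549 = 0.8907 per min.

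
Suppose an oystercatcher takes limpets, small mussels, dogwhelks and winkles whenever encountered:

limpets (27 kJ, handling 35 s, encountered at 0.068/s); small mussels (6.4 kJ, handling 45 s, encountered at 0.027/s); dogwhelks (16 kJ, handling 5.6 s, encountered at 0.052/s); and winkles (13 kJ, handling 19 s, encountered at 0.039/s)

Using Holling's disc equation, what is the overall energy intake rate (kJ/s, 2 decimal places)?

0.59 kJ/s

Energy encountered per unit search time: 0.068×27 + 0.027×6.4 + 0.052×16 + 0.039×13 = 3.348 kJ/s.
Handling time per unit search time: 0.068×35 + 0.027×45 + 0.052×5.6 + 0.039×19 = 4.627.
Rate = 3.348/(1 + 4.627) = 0.5949 kJ/s.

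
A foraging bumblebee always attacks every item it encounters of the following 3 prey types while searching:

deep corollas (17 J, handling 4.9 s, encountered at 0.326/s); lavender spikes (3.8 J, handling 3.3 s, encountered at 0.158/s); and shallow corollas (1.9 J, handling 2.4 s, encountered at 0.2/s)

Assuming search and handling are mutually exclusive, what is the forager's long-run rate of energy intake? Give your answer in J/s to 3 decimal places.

R = (0.326×17 + 0.158×3.8 + 0.2×1.9) / (1 + 0.326×4.9 + 0.158×3.3 + 0.2×2.4) = 6.522/3.599 = 1.812 J/s.

1.812 J/s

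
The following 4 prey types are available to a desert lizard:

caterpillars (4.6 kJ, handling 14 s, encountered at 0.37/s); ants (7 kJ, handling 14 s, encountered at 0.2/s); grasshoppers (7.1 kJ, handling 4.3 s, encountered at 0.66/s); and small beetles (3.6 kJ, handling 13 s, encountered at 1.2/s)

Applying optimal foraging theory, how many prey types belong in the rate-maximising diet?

1

Profitabilities (E/h, kJ/s): grasshoppers 1.65, ants 0.5, caterpillars 0.329, small beetles 0.277. Add prey in this order while the next type's profitability exceeds the intake rate on those already taken.
Rate on top 1: 1.221. ants: 0.5 < 1.221 → exclude; stop.
Optimal diet: grasshoppers — 1 of 4 types.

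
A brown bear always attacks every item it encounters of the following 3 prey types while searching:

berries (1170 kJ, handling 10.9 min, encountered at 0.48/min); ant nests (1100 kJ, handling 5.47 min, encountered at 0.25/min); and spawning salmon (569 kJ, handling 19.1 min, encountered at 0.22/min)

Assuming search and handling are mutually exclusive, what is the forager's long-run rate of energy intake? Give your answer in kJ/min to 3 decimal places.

81.496 kJ/min

R = (0.48×1170 + 0.25×1100 + 0.22×569) / (1 + 0.48×10.9 + 0.25×5.47 + 0.22×19.1) = 961.8/11.8 = 81.5 kJ/min.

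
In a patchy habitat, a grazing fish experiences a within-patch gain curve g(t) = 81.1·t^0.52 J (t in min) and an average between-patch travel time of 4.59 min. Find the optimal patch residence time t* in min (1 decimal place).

5.0 min

Optimal t* satisfies g'(t*) = g(t*)/(T + t*).
g'(t) = 0.52·81.1·t^-0.48. Setting 0.52·81.1·t^-0.48 = 81.1·t^0.52/(4.59+t) gives 0.52(4.59+t) = t, so 0.48·t = 0.52×4.59.
t* = 0.52×4.59/0.48 = 4.973 min.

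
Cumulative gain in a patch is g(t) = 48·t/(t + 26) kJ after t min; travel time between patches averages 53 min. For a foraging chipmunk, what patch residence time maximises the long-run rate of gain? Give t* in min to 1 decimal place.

37.1 min

By the marginal value theorem, leave when the instantaneous gain rate g'(t) equals the habitat-wide average g(t)/(T + t).
g'(t) = 48·26/(t + 26)². Setting 48·26/(t+26)² = 48t/[(t+26)(53+t)] gives 26(53+t) = t(t+26), so t² = 26×53 = 1378.
t* = √1378 = 37.12 min.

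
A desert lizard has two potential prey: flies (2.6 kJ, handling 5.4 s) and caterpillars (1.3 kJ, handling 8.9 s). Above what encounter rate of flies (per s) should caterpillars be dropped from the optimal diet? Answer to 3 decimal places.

0.081 per s

At the threshold, the rate on flies alone equals the profitability of caterpillars: λ·2.6/(1 + λ·5.4) = 1.3/8.9 = 0.1461.
Rearranging, λ(2.6 − 0.1461×5.4) = 0.1461, so λ = 0.1461/1.811 = 0.08065 per s.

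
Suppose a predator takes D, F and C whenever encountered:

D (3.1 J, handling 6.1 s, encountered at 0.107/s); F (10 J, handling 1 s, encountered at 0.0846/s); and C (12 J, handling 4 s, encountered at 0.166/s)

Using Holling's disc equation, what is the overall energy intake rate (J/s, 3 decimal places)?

1.320 J/s

R = (0.107×3.1 + 0.0846×10 + 0.166×12) / (1 + 0.107×6.1 + 0.0846×1 + 0.166×4) = 3.17/2.401 = 1.32 J/s.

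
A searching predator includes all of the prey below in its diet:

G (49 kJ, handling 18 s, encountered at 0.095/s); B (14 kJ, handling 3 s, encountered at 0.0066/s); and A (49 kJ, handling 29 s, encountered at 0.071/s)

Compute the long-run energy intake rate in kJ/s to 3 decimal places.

R = Σλ_iE_i / (1 + Σλ_ih_i)
Numerator: 0.095×49 + 0.0066×14 + 0.071×49 = 8.226
Denominator: 1 + 0.095×18 + 0.0066×3 + 0.071×29 = 4.789
R = 8.226/4.789 = 1.718 kJ/s

1.718 kJ/s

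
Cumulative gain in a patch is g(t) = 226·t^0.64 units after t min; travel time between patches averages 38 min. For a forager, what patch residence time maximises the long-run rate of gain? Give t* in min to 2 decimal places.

Optimal t* satisfies g'(t*) = g(t*)/(T + t*).
g'(t) = 0.64·226·t^-0.36. Setting 0.64·226·t^-0.36 = 226·t^0.64/(38+t) gives 0.64(38+t) = t, so 0.36·t = 0.64×38.
t* = 0.64×38/0.36 = 67.56 min.

67.56 min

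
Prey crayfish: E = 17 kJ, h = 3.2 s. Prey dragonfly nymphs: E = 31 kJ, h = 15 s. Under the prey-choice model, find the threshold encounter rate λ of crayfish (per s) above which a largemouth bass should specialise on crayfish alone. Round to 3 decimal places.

0.199 per s

The zero-one rule: include dragonfly nymphs iff E₂/h₂ > λE₁/(1+λh₁). Equality gives the switch point.
λE₁h₂ = E₂ + λE₂h₁ ⇒ λ = E₂/(E₁h₂ − E₂h₁) = 31/(255 − 99.2) = 0.199 per s.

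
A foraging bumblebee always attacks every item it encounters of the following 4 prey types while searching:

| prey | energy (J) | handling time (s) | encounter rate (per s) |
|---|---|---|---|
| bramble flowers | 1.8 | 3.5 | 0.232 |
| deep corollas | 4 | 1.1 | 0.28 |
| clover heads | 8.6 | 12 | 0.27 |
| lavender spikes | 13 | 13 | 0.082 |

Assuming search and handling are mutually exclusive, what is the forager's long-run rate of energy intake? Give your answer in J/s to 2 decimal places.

Energy encountered per unit search time: 0.232×1.8 + 0.28×4 + 0.27×8.6 + 0.082×13 = 4.926 J/s.
Handling time per unit search time: 0.232×3.5 + 0.28×1.1 + 0.27×12 + 0.082×13 = 5.426.
Rate = 4.926/(1 + 5.426) = 0.7665 J/s.

0.77 J/s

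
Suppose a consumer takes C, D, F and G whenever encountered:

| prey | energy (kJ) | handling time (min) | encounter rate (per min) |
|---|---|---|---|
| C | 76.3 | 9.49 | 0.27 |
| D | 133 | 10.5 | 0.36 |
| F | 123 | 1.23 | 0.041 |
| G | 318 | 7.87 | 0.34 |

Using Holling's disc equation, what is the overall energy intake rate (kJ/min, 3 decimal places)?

18.041 kJ/min

R = Σλ_iE_i / (1 + Σλ_ih_i)
Numerator: 0.27×76.3 + 0.36×133 + 0.041×123 + 0.34×318 = 181.6
Denominator: 1 + 0.27×9.49 + 0.36×10.5 + 0.041×1.23 + 0.34×7.87 = 10.07
R = 181.6/10.07 = 18.04 kJ/min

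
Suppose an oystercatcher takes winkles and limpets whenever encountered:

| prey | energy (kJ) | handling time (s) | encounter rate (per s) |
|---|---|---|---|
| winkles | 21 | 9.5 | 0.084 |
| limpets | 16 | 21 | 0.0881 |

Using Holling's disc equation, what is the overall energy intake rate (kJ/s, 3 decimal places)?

R = (0.084×21 + 0.0881×16) / (1 + 0.084×9.5 + 0.0881×21) = 3.174/3.648 = 0.8699 kJ/s.

0.870 kJ/s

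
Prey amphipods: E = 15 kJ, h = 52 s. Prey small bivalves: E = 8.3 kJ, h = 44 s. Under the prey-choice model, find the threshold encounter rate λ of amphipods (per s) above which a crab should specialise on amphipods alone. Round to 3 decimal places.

0.036 per s

The zero-one rule: include small bivalves iff E₂/h₂ > λE₁/(1+λh₁). Equality gives the switch point.
λE₁h₂ = E₂ + λE₂h₁ ⇒ λ = E₂/(E₁h₂ − E₂h₁) = 8.3/(660 − 431.6) = 0.03634 per s.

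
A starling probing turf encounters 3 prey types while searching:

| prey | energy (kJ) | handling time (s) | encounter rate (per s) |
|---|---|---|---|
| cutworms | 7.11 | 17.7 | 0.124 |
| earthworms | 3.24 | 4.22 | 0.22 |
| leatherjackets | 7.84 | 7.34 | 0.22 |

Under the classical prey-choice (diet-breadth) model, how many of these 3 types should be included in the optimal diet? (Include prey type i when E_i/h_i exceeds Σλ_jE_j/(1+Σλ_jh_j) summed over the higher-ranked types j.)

2

E/h in descending order: leatherjackets 1.07, earthworms 0.768, cutworms 0.402 kJ/s. The optimal diet is the largest prefix of this list for which every included type satisfies E_i/h_i > R on the types above it.
Rate on top 1: 0.6596. earthworms: 0.768 > 0.6596 → include.
Rate on top 2: 0.688. cutworms: 0.402 < 0.688 → exclude; stop.
Optimal diet: leatherjackets, earthworms — 2 of 3 types.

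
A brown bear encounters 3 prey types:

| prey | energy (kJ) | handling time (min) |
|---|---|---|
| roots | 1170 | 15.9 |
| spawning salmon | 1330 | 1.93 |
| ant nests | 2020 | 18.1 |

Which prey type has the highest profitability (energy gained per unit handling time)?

spawning salmon

Profitability E/h (kJ/min): roots = 1170/15.9 = 73.6, spawning salmon = 1330/1.93 = 689, ant nests = 2020/18.1 = 112.
Ranked: spawning salmon > ant nests > roots.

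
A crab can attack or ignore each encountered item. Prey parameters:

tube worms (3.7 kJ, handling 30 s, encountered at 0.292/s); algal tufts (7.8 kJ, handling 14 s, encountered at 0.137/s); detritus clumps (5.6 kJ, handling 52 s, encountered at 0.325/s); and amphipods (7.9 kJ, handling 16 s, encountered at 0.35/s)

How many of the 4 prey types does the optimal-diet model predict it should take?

2

E/h in descending order: algal tufts 0.557, amphipods 0.494, tube worms 0.123, detritus clumps 0.108 kJ/s. The optimal diet is the largest prefix of this list for which every included type satisfies E_i/h_i > R on the types above it.
Rate on top 1: 0.3662. amphipods: 0.494 > 0.3662 → include.
Rate on top 2: 0.4501. tube worms: 0.123 < 0.4501 → exclude; stop.
Optimal diet: algal tufts, amphipods — 2 of 4 types.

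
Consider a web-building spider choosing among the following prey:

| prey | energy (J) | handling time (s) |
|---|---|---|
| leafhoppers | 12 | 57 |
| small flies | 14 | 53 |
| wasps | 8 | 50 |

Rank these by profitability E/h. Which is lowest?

Profitability E/h (J/s): leafhoppers = 12/57 = 0.211, small flies = 14/53 = 0.264, wasps = 8/50 = 0.16.
Ranked: small flies > leafhoppers > wasps.

wasps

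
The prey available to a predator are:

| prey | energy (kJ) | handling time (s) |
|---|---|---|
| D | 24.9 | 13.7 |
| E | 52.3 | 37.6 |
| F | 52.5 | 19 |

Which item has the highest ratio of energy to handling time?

F

In descending order of E/h:
F: 52.5/19 = 2.76 kJ/s
D: 24.9/13.7 = 1.82 kJ/s
E: 52.3/37.6 = 1.39 kJ/s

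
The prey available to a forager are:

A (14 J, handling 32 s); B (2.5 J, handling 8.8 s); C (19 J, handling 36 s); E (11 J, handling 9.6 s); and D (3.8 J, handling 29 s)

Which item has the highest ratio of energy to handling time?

Profitability E/h (J/s): A = 14/32 = 0.438, B = 2.5/8.8 = 0.284, C = 19/36 = 0.528, E = 11/9.6 = 1.15, D = 3.8/29 = 0.131.
Ranked: E > C > A > B > D.

E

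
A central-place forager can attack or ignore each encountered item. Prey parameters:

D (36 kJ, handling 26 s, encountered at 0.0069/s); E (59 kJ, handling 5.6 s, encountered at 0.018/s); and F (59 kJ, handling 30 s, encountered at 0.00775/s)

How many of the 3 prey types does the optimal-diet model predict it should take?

Profitabilities (E/h, kJ/s): E 10.5, F 1.97, D 1.38. Add prey in this order while the next type's profitability exceeds the intake rate on those already taken.
Rate on top 1: 0.9648. F: 1.97 > 0.9648 → include.
Rate on top 2: 1.139. D: 1.38 > 1.139 → include.
Optimal diet: E, F, D — 3 of 3 types.

3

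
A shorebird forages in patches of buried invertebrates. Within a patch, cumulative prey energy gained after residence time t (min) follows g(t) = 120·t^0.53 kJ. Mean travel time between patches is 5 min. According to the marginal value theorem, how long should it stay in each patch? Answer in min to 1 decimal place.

5.6 min

Optimal t* satisfies g'(t*) = g(t*)/(T + t*).
g'(t) = 0.53·120·t^-0.47. Setting 0.53·120·t^-0.47 = 120·t^0.53/(5+t) gives 0.53(5+t) = t, so 0.47·t = 0.53×5.
t* = 0.53×5/0.47 = 5.638 min.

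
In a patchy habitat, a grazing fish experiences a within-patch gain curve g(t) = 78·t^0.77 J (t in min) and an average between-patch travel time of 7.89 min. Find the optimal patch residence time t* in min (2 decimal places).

By the marginal value theorem, leave when the instantaneous gain rate g'(t) equals the habitat-wide average g(t)/(T + t).
g'(t) = 0.77·78·t^-0.23. Setting 0.77·78·t^-0.23 = 78·t^0.77/(7.89+t) gives 0.77(7.89+t) = t, so 0.23·t = 0.77×7.89.
t* = 0.77×7.89/0.23 = 26.41 min.

26.41 min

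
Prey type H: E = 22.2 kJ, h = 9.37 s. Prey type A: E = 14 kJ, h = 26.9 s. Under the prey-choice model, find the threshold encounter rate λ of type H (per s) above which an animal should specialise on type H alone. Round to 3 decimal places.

0.030 per s

The zero-one rule: include type A iff E₂/h₂ > λE₁/(1+λh₁). Equality gives the switch point.
λE₁h₂ = E₂ + λE₂h₁ ⇒ λ = E₂/(E₁h₂ − E₂h₁) = 14/(597.2 − 131.2) = 0.03004 per s.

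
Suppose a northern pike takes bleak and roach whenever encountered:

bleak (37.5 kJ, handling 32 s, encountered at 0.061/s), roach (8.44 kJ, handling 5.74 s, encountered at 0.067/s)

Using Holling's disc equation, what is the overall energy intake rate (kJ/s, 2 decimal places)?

0.86 kJ/s

R = Σλ_iE_i / (1 + Σλ_ih_i)
Numerator: 0.061×37.5 + 0.067×8.44 = 2.853
Denominator: 1 + 0.061×32 + 0.067×5.74 = 3.337
R = 2.853/3.337 = 0.8551 kJ/s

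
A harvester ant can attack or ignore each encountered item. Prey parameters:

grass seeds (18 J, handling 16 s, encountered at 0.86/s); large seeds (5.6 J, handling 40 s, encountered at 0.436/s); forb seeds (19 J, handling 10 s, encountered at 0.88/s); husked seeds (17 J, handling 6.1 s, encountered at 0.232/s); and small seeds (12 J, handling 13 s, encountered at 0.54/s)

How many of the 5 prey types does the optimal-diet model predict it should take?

Rank by E/h (J/s): husked seeds 2.79, forb seeds 1.9, grass seeds 1.12, small seeds 0.923, large seeds 0.14. Include each in turn until the next type's E/h falls below the running intake rate.
Rate on top 1: 1.633. forb seeds: 1.9 > 1.633 → include.
Rate on top 2: 1.842. grass seeds: 1.12 < 1.842 → exclude; stop.
Optimal diet: husked seeds, forb seeds — 2 of 5 types.

2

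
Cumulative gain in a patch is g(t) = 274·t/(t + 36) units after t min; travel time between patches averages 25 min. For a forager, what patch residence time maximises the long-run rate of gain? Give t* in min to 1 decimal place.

Optimal t* satisfies g'(t*) = g(t*)/(T + t*).
g'(t) = 274·36/(t + 36)². Setting 274·36/(t+36)² = 274t/[(t+36)(25+t)] gives 36(25+t) = t(t+36), so t² = 36×25 = 900.
t* = √900 = 30 min.

30.0 min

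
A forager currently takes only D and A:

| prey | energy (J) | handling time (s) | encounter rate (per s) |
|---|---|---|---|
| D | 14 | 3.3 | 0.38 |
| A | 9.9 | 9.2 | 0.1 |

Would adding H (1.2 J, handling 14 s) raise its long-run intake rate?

No

Current rate: (0.38×14 + 0.1×9.9)/(1 + 0.38×3.3 + 0.1×9.2) = 1.988 J/s.
H: E/h = 1.2/14 = 0.08571 J/s.
0.08571 < 1.988, so adding H would lower the average — exclude it.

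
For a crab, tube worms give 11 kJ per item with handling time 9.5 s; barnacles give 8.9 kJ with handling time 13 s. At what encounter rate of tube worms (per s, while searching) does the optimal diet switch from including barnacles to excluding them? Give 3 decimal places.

0.152 per s

At the threshold, the rate on tube worms alone equals the profitability of barnacles: λ·11/(1 + λ·9.5) = 8.9/13 = 0.6846.
Rearranging, λ(11 − 0.6846×9.5) = 0.6846, so λ = 0.6846/4.496 = 0.1523 per s.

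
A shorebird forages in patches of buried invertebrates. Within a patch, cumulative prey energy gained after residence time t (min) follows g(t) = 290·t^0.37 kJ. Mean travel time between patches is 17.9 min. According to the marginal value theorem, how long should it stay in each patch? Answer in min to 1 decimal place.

Optimal t* satisfies g'(t*) = g(t*)/(T + t*).
g'(t) = 0.37·290·t^-0.63. Setting 0.37·290·t^-0.63 = 290·t^0.37/(17.9+t) gives 0.37(17.9+t) = t, so 0.63·t = 0.37×17.9.
t* = 0.37×17.9/0.63 = 10.51 min.

10.5 min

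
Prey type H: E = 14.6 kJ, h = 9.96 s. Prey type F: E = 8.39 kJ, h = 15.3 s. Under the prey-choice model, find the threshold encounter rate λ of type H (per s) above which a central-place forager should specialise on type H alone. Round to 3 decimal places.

At the threshold, the rate on type H alone equals the profitability of type F: λ·14.6/(1 + λ·9.96) = 8.39/15.3 = 0.5484.
Rearranging, λ(14.6 − 0.5484×9.96) = 0.5484, so λ = 0.5484/9.138 = 0.06001 per s.

0.060 per s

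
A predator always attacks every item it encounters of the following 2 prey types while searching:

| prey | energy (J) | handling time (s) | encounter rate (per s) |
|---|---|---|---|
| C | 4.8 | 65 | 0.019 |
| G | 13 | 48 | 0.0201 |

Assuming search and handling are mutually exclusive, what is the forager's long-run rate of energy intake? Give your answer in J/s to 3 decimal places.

0.110 J/s

Energy encountered per unit search time: 0.019×4.8 + 0.0201×13 = 0.3525 J/s.
Handling time per unit search time: 0.019×65 + 0.0201×48 = 2.2.
Rate = 0.3525/(1 + 2.2) = 0.1102 J/s.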